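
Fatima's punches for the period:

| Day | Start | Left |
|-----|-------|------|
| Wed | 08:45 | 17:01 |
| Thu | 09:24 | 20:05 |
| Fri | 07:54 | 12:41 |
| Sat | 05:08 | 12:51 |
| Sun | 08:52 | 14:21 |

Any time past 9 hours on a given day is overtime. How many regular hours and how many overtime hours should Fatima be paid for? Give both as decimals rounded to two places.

Regular 35.25 hours, overtime 1.68 hours

Wed: 08:45–17:01 = 8 h 16 min
Thu: 09:24–20:05 = 10 h 41 min
Fri: 07:54–12:41 = 4 h 47 min
Sat: 05:08–12:51 = 7 h 43 min
Sun: 08:52–14:21 = 5 h 29 min
Wed reg 8 h 16 min / OT 0 h 0 min; Thu reg 9 h 0 min / OT 1 h 41 min; Fri reg 4 h 47 min / OT 0 h 0 min; Sat reg 7 h 43 min / OT 0 h 0 min; Sun reg 5 h 29 min / OT 0 h 0 min.
Totals: regular 35 h 15 min, overtime 1 h 41 min.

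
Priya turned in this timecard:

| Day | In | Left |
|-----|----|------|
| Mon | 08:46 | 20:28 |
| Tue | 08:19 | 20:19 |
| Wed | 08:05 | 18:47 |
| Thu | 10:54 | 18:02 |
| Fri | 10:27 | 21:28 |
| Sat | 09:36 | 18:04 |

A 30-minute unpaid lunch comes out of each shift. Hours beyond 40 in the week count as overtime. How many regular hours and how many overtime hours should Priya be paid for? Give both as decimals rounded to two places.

Mon: 08:46–20:28 = 11 h 42 min; less 30 min break → 11 h 12 min
Tue: 08:19–20:19 = 12 h 0 min; less 30 min break → 11 h 30 min
Wed: 08:05–18:47 = 10 h 42 min; less 30 min break → 10 h 12 min
Thu: 10:54–18:02 = 7 h 8 min; less 30 min break → 6 h 38 min
Fri: 10:27–21:28 = 11 h 1 min; less 30 min break → 10 h 31 min
Sat: 09:36–18:04 = 8 h 28 min; less 30 min break → 7 h 58 min
Total worked: 58 h 1 min = 58.02 h.
Threshold 40 h → overtime 18 h 1 min, regular 40 h 0 min.

Regular 40.00 hours, overtime 18.02 hours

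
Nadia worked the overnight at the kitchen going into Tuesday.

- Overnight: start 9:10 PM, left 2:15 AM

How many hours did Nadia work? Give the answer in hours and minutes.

Overnight: 9:10 PM → midnight = 2 h 50 min; midnight → 2:15 AM = 2 h 15 min; span 5 h 5 min

5 h 5 min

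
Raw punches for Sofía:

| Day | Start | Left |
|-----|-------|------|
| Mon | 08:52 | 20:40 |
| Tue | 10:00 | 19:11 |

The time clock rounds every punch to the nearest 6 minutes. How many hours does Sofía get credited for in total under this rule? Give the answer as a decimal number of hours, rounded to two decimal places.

Mon: in 08:52→08:54, out 20:40→20:42; 11 h 48 min
Tue: in 10:00→10:00, out 19:11→19:12; 9 h 12 min
Total credited: 21 h 0 min.

21.00 hours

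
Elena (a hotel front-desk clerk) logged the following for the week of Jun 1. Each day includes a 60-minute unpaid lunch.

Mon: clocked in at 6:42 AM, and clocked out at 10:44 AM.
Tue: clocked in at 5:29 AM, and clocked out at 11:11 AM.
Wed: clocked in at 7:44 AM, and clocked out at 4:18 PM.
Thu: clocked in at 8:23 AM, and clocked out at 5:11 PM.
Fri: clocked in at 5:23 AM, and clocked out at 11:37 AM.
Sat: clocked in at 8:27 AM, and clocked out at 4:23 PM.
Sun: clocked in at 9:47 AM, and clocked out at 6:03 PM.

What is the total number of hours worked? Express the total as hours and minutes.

42 h 32 min

Mon: 6:42 AM–10:44 AM = 4 h 2 min; less 60 min break → 3 h 2 min
Tue: 5:29 AM–11:11 AM = 5 h 42 min; less 60 min break → 4 h 42 min
Wed: 7:44 AM–4:18 PM = 8 h 34 min; less 60 min break → 7 h 34 min
Thu: 8:23 AM–5:11 PM = 8 h 48 min; less 60 min break → 7 h 48 min
Fri: 5:23 AM–11:37 AM = 6 h 14 min; less 60 min break → 5 h 14 min
Sat: 8:27 AM–4:23 PM = 7 h 56 min; less 60 min break → 6 h 56 min
Sun: 9:47 AM–6:03 PM = 8 h 16 min; less 60 min break → 7 h 16 min
Total: 3 h 2 min + 4 h 42 min + 7 h 34 min + 7 h 48 min + 5 h 14 min + 6 h 56 min + 7 h 16 min = 42 h 32 min.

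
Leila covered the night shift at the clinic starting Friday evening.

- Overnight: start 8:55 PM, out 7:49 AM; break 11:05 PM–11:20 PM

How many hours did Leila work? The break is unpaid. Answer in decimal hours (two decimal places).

10.65 hours

Overnight: 8:55 PM → midnight = 3 h 5 min; midnight → 7:49 AM = 7 h 49 min; span 10 h 54 min; less 15 min break → 10 h 39 min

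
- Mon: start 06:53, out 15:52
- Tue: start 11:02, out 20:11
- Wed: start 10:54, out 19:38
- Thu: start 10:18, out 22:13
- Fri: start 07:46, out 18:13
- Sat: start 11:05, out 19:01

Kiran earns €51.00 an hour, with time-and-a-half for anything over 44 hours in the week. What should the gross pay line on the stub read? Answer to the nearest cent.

Mon: 06:53–15:52 = 8 h 59 min
Tue: 11:02–20:11 = 9 h 9 min
Wed: 10:54–19:38 = 8 h 44 min
Thu: 10:18–22:13 = 11 h 55 min
Fri: 07:46–18:13 = 10 h 27 min
Sat: 11:05–19:01 = 7 h 56 min
Total worked: 57 h 10 min = 3430 min.
Regular 44 h 0 min = 2640 min at €51.00/h; overtime 13 h 10 min = 790 min at €76.50/h.
Pay = (2640 × €51.00 + 790 × €76.50) ÷ 60 = €3251.25.

€3251.25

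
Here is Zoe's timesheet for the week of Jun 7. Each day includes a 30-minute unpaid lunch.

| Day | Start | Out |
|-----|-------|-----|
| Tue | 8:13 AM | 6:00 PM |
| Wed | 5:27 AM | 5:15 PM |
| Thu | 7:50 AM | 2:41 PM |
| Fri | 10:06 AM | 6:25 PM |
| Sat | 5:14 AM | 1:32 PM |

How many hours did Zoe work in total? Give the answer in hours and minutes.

42 h 33 min

Tue: 8:13 AM–6:00 PM = 9 h 47 min; less 30 min break → 9 h 17 min
Wed: 5:27 AM–5:15 PM = 11 h 48 min; less 30 min break → 11 h 18 min
Thu: 7:50 AM–2:41 PM = 6 h 51 min; less 30 min break → 6 h 21 min
Fri: 10:06 AM–6:25 PM = 8 h 19 min; less 30 min break → 7 h 49 min
Sat: 5:14 AM–1:32 PM = 8 h 18 min; less 30 min break → 7 h 48 min
Total: 9 h 17 min + 11 h 18 min + 6 h 21 min + 7 h 49 min + 7 h 48 min = 42 h 33 min.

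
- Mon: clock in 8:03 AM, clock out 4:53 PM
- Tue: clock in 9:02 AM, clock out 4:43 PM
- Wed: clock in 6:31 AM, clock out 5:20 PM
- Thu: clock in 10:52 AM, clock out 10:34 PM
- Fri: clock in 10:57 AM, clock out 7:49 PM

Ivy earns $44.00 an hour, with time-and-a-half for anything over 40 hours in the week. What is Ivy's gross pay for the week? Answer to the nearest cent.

Mon: 8:03 AM–4:53 PM = 8 h 50 min
Tue: 9:02 AM–4:43 PM = 7 h 41 min
Wed: 6:31 AM–5:20 PM = 10 h 49 min
Thu: 10:52 AM–10:34 PM = 11 h 42 min
Fri: 10:57 AM–7:49 PM = 8 h 52 min
Total worked: 47 h 54 min = 2874 min.
Regular 40 h 0 min = 2400 min at $44.00/h; overtime 7 h 54 min = 474 min at $66.00/h.
Pay = (2400 × $44.00 + 474 × $66.00) ÷ 60 = $2281.40.

$2281.40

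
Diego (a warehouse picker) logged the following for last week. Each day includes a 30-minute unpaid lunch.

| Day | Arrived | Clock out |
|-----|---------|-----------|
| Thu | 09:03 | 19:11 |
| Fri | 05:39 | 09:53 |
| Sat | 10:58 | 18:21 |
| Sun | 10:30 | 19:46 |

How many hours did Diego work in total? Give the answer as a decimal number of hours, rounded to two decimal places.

29.02 hours

Thu: 09:03–19:11 = 10 h 8 min; less 30 min break → 9 h 38 min
Fri: 05:39–09:53 = 4 h 14 min; less 30 min break → 3 h 44 min
Sat: 10:58–18:21 = 7 h 23 min; less 30 min break → 6 h 53 min
Sun: 10:30–19:46 = 9 h 16 min; less 30 min break → 8 h 46 min
Total: 9 h 38 min + 3 h 44 min + 6 h 53 min + 8 h 46 min = 29 h 1 min.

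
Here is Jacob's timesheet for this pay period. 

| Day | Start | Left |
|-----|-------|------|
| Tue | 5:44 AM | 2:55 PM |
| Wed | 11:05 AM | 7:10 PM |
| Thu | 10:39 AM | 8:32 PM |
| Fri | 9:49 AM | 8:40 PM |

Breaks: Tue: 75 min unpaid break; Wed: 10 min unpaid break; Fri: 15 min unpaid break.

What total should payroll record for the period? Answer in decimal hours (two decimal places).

Tue: 5:44 AM–2:55 PM = 9 h 11 min; less 75 min break → 7 h 56 min
Wed: 11:05 AM–7:10 PM = 8 h 5 min; less 10 min break → 7 h 55 min
Thu: 10:39 AM–8:32 PM = 9 h 53 min
Fri: 9:49 AM–8:40 PM = 10 h 51 min; less 15 min break → 10 h 36 min
Total: 7 h 56 min + 7 h 55 min + 9 h 53 min + 10 h 36 min = 36 h 20 min.

36.33 hours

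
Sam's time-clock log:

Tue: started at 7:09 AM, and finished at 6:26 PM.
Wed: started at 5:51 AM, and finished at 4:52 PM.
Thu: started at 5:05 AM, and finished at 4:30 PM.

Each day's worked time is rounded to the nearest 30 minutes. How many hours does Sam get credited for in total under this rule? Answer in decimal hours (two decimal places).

Tue: 7:09 AM–6:26 PM = 11 h 17 min → rounds to 11 h 30 min
Wed: 5:51 AM–4:52 PM = 11 h 1 min → rounds to 11 h 0 min
Thu: 5:05 AM–4:30 PM = 11 h 25 min → rounds to 11 h 30 min
Total credited: 34 h 0 min.

34.00 hours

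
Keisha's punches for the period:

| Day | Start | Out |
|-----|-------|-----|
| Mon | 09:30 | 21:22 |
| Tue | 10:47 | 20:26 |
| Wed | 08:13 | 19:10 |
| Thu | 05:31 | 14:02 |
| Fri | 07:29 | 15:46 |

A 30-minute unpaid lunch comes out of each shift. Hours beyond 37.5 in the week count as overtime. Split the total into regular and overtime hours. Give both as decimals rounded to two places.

Mon: 09:30–21:22 = 11 h 52 min; less 30 min break → 11 h 22 min
Tue: 10:47–20:26 = 9 h 39 min; less 30 min break → 9 h 9 min
Wed: 08:13–19:10 = 10 h 57 min; less 30 min break → 10 h 27 min
Thu: 05:31–14:02 = 8 h 31 min; less 30 min break → 8 h 1 min
Fri: 07:29–15:46 = 8 h 17 min; less 30 min break → 7 h 47 min
Total worked: 46 h 46 min = 46.77 h.
Threshold 37.5 h → overtime 9 h 16 min, regular 37 h 30 min.

Regular 37.50 hours, overtime 9.27 hours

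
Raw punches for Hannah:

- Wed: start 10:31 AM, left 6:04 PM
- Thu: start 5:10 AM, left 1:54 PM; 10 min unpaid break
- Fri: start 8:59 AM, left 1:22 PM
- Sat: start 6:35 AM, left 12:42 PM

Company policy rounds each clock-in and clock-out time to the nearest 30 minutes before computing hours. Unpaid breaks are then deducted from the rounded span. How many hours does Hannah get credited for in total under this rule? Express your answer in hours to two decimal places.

26.83 hours

Wed: in 10:31 AM→10:30 AM, out 6:04 PM→6:00 PM; 7 h 30 min
Thu: in 5:10 AM→5:00 AM, out 1:54 PM→2:00 PM; 9 h 0 min − 10 min = 8 h 50 min
Fri: in 8:59 AM→9:00 AM, out 1:22 PM→1:30 PM; 4 h 30 min
Sat: in 6:35 AM→6:30 AM, out 12:42 PM→12:30 PM; 6 h 0 min
Total credited: 26 h 50 min.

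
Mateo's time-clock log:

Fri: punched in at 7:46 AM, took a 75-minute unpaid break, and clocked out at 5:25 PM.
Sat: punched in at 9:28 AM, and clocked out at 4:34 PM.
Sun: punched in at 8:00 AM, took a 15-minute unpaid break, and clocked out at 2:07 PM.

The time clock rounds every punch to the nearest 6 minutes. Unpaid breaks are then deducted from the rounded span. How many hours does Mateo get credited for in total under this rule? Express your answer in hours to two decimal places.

Fri: in 7:46 AM→7:48 AM, out 5:25 PM→5:24 PM; 9 h 36 min − 75 min = 8 h 21 min
Sat: in 9:28 AM→9:30 AM, out 4:34 PM→4:36 PM; 7 h 6 min
Sun: in 8:00 AM→8:00 AM, out 2:07 PM→2:06 PM; 6 h 6 min − 15 min = 5 h 51 min
Total credited: 21 h 18 min.

21.30 hours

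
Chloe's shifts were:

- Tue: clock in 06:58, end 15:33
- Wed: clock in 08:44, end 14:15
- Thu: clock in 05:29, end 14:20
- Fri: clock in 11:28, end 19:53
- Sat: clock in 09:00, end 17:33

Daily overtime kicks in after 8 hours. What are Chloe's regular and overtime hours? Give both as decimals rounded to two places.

Tue: 06:58–15:33 = 8 h 35 min
Wed: 08:44–14:15 = 5 h 31 min
Thu: 05:29–14:20 = 8 h 51 min
Fri: 11:28–19:53 = 8 h 25 min
Sat: 09:00–17:33 = 8 h 33 min
Tue reg 8 h 0 min / OT 0 h 35 min; Wed reg 5 h 31 min / OT 0 h 0 min; Thu reg 8 h 0 min / OT 0 h 51 min; Fri reg 8 h 0 min / OT 0 h 25 min; Sat reg 8 h 0 min / OT 0 h 33 min.
Totals: regular 37 h 31 min, overtime 2 h 24 min.

Regular 37.52 hours, overtime 2.40 hours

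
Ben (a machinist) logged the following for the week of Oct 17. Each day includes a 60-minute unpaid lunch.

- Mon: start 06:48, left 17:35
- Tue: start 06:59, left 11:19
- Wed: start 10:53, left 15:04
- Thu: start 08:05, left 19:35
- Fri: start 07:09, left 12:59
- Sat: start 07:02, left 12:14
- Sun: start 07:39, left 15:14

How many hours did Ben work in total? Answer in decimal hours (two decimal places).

42.42 hours

Mon: 06:48–17:35 = 10 h 47 min; less 60 min break → 9 h 47 min
Tue: 06:59–11:19 = 4 h 20 min; less 60 min break → 3 h 20 min
Wed: 10:53–15:04 = 4 h 11 min; less 60 min break → 3 h 11 min
Thu: 08:05–19:35 = 11 h 30 min; less 60 min break → 10 h 30 min
Fri: 07:09–12:59 = 5 h 50 min; less 60 min break → 4 h 50 min
Sat: 07:02–12:14 = 5 h 12 min; less 60 min break → 4 h 12 min
Sun: 07:39–15:14 = 7 h 35 min; less 60 min break → 6 h 35 min
Total: 9 h 47 min + 3 h 20 min + 3 h 11 min + 10 h 30 min + 4 h 50 min + 4 h 12 min + 6 h 35 min = 42 h 25 min.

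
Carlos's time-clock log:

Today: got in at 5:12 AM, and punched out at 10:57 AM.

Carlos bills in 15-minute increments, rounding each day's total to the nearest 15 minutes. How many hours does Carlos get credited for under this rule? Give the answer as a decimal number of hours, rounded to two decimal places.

Today: 5:12 AM–10:57 AM = 5 h 45 min → rounds to 5 h 45 min

5.75 hours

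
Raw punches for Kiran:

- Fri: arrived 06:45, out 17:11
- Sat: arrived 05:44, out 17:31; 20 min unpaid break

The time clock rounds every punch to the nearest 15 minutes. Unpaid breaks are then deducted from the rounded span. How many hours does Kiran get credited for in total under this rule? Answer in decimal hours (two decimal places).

Fri: in 06:45→06:45, out 17:11→17:15; 10 h 30 min
Sat: in 05:44→05:45, out 17:31→17:30; 11 h 45 min − 20 min = 11 h 25 min
Total credited: 21 h 55 min.

21.92 hours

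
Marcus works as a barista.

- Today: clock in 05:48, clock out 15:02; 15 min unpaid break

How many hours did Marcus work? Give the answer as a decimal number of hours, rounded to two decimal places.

Today: 05:48–15:02 = 9 h 14 min; less 15 min break → 8 h 59 min

8.98 hours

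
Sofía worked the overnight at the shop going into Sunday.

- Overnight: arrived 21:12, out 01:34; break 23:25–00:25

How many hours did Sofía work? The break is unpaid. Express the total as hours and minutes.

Overnight: 21:12 → midnight = 2 h 48 min; midnight → 01:34 = 1 h 34 min; span 4 h 22 min; less 60 min break → 3 h 22 min

3 h 22 min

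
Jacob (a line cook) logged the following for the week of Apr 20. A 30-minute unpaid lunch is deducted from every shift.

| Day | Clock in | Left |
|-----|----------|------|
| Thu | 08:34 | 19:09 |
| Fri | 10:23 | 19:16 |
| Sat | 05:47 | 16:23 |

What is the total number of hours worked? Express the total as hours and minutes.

28 h 34 min

Thu: 08:34–19:09 = 10 h 35 min; less 30 min break → 10 h 5 min
Fri: 10:23–19:16 = 8 h 53 min; less 30 min break → 8 h 23 min
Sat: 05:47–16:23 = 10 h 36 min; less 30 min break → 10 h 6 min
Total: 10 h 5 min + 8 h 23 min + 10 h 6 min = 28 h 34 min.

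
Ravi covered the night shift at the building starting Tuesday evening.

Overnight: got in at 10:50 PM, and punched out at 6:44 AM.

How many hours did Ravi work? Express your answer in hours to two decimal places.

7.90 hours

Overnight: 10:50 PM → midnight = 1 h 10 min; midnight → 6:44 AM = 6 h 44 min; span 7 h 54 min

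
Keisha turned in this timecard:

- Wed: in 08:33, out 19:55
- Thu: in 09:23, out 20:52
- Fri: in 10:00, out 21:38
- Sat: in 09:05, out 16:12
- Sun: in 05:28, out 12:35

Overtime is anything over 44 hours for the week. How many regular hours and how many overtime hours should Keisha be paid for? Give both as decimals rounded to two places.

Wed: 08:33–19:55 = 11 h 22 min
Thu: 09:23–20:52 = 11 h 29 min
Fri: 10:00–21:38 = 11 h 38 min
Sat: 09:05–16:12 = 7 h 7 min
Sun: 05:28–12:35 = 7 h 7 min
Total worked: 48 h 43 min = 48.72 h.
Threshold 44 h → overtime 4 h 43 min, regular 44 h 0 min.

Regular 44.00 hours, overtime 4.72 hours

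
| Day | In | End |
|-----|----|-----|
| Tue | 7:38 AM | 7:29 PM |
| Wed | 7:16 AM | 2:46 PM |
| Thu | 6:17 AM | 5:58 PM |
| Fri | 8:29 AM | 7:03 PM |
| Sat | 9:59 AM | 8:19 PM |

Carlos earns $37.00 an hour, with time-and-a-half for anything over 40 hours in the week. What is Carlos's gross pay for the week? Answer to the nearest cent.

$2142.30

Tue: 7:38 AM–7:29 PM = 11 h 51 min
Wed: 7:16 AM–2:46 PM = 7 h 30 min
Thu: 6:17 AM–5:58 PM = 11 h 41 min
Fri: 8:29 AM–7:03 PM = 10 h 34 min
Sat: 9:59 AM–8:19 PM = 10 h 20 min
Total worked: 51 h 56 min = 3116 min.
Regular 40 h 0 min = 2400 min at $37.00/h; overtime 11 h 56 min = 716 min at $55.50/h.
Pay = (2400 × $37.00 + 716 × $55.50) ÷ 60 = $2142.30.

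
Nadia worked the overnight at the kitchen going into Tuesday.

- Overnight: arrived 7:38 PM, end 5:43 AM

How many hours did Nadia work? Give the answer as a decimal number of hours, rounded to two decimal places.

Overnight: 7:38 PM → midnight = 4 h 22 min; midnight → 5:43 AM = 5 h 43 min; span 10 h 5 min

10.08 hours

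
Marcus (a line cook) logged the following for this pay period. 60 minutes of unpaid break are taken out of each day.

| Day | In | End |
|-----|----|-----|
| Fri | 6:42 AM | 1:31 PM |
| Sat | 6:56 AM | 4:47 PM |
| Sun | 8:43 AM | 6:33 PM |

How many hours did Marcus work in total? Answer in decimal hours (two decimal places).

Fri: 6:42 AM–1:31 PM = 6 h 49 min; less 60 min break → 5 h 49 min
Sat: 6:56 AM–4:47 PM = 9 h 51 min; less 60 min break → 8 h 51 min
Sun: 8:43 AM–6:33 PM = 9 h 50 min; less 60 min break → 8 h 50 min
Total: 5 h 49 min + 8 h 51 min + 8 h 50 min = 23 h 30 min.

23.50 hours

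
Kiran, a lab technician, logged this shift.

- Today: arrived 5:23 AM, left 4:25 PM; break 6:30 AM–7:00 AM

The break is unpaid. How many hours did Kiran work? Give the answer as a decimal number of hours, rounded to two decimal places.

Today: 5:23 AM–4:25 PM = 11 h 2 min; less 30 min break → 10 h 32 min

10.53 hours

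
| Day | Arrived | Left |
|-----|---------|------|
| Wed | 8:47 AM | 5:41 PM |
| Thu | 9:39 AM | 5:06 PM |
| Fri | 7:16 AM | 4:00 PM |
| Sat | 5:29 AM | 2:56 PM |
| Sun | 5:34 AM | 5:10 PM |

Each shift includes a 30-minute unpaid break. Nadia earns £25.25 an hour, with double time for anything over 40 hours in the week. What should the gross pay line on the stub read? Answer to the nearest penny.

£1193.48

Wed: 8:47 AM–5:41 PM = 8 h 54 min; less 30 min break → 8 h 24 min
Thu: 9:39 AM–5:06 PM = 7 h 27 min; less 30 min break → 6 h 57 min
Fri: 7:16 AM–4:00 PM = 8 h 44 min; less 30 min break → 8 h 14 min
Sat: 5:29 AM–2:56 PM = 9 h 27 min; less 30 min break → 8 h 57 min
Sun: 5:34 AM–5:10 PM = 11 h 36 min; less 30 min break → 11 h 6 min
Total worked: 43 h 38 min = 2618 min.
Regular 40 h 0 min = 2400 min at £25.25/h; overtime 3 h 38 min = 218 min at £50.50/h.
Pay = (2400 × £25.25 + 218 × £50.50) ÷ 60 = £1193.48.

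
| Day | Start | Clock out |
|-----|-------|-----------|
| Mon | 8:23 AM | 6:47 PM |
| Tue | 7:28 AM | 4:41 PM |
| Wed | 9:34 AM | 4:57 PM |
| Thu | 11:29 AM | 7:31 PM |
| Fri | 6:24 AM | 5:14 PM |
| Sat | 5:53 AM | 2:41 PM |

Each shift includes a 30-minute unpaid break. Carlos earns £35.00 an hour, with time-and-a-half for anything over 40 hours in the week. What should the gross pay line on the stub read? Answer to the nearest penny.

£2012.50

Mon: 8:23 AM–6:47 PM = 10 h 24 min; less 30 min break → 9 h 54 min
Tue: 7:28 AM–4:41 PM = 9 h 13 min; less 30 min break → 8 h 43 min
Wed: 9:34 AM–4:57 PM = 7 h 23 min; less 30 min break → 6 h 53 min
Thu: 11:29 AM–7:31 PM = 8 h 2 min; less 30 min break → 7 h 32 min
Fri: 6:24 AM–5:14 PM = 10 h 50 min; less 30 min break → 10 h 20 min
Sat: 5:53 AM–2:41 PM = 8 h 48 min; less 30 min break → 8 h 18 min
Total worked: 51 h 40 min = 3100 min.
Regular 40 h 0 min = 2400 min at £35.00/h; overtime 11 h 40 min = 700 min at £52.50/h.
Pay = (2400 × £35.00 + 700 × £52.50) ÷ 60 = £2012.50.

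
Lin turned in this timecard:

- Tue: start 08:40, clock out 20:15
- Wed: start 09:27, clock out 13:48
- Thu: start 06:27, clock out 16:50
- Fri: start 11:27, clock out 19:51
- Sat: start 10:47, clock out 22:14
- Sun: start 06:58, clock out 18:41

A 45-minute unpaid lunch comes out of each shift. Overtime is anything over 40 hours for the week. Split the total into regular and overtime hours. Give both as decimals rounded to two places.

Tue: 08:40–20:15 = 11 h 35 min; less 45 min break → 10 h 50 min
Wed: 09:27–13:48 = 4 h 21 min; less 45 min break → 3 h 36 min
Thu: 06:27–16:50 = 10 h 23 min; less 45 min break → 9 h 38 min
Fri: 11:27–19:51 = 8 h 24 min; less 45 min break → 7 h 39 min
Sat: 10:47–22:14 = 11 h 27 min; less 45 min break → 10 h 42 min
Sun: 06:58–18:41 = 11 h 43 min; less 45 min break → 10 h 58 min
Total worked: 53 h 23 min = 53.38 h.
Threshold 40 h → overtime 13 h 23 min, regular 40 h 0 min.

Regular 40.00 hours, overtime 13.38 hours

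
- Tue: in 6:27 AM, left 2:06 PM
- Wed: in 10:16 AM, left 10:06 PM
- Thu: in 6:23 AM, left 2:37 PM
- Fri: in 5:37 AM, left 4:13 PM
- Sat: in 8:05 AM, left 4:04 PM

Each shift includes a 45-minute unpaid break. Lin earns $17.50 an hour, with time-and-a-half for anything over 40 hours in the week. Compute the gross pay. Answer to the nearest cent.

Tue: 6:27 AM–2:06 PM = 7 h 39 min; less 45 min break → 6 h 54 min
Wed: 10:16 AM–10:06 PM = 11 h 50 min; less 45 min break → 11 h 5 min
Thu: 6:23 AM–2:37 PM = 8 h 14 min; less 45 min break → 7 h 29 min
Fri: 5:37 AM–4:13 PM = 10 h 36 min; less 45 min break → 9 h 51 min
Sat: 8:05 AM–4:04 PM = 7 h 59 min; less 45 min break → 7 h 14 min
Total worked: 42 h 33 min = 2553 min.
Regular 40 h 0 min = 2400 min at $17.50/h; overtime 2 h 33 min = 153 min at $26.25/h.
Pay = (2400 × $17.50 + 153 × $26.25) ÷ 60 = $766.94.

$766.94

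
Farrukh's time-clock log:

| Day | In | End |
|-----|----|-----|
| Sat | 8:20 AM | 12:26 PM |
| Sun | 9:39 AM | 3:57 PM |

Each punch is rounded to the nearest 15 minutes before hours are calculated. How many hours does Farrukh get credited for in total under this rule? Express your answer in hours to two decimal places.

10.50 hours

Sat: in 8:20 AM→8:15 AM, out 12:26 PM→12:30 PM; 4 h 15 min
Sun: in 9:39 AM→9:45 AM, out 3:57 PM→4:00 PM; 6 h 15 min
Total credited: 10 h 30 min.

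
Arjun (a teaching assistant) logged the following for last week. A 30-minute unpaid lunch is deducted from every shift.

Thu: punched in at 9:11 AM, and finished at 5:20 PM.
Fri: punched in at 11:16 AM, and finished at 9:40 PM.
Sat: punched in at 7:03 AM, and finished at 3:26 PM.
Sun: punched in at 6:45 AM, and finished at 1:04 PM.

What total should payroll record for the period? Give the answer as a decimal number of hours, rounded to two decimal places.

31.25 hours

Thu: 9:11 AM–5:20 PM = 8 h 9 min; less 30 min break → 7 h 39 min
Fri: 11:16 AM–9:40 PM = 10 h 24 min; less 30 min break → 9 h 54 min
Sat: 7:03 AM–3:26 PM = 8 h 23 min; less 30 min break → 7 h 53 min
Sun: 6:45 AM–1:04 PM = 6 h 19 min; less 30 min break → 5 h 49 min
Total: 7 h 39 min + 9 h 54 min + 7 h 53 min + 5 h 49 min = 31 h 15 min.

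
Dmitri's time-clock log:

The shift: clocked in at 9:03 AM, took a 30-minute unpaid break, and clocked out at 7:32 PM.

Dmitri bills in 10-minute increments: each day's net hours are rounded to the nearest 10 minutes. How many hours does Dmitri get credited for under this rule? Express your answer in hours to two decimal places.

10.00 hours

The shift: 9:03 AM–7:32 PM = 10 h 29 min − 30 min = 9 h 59 min → rounds to 10 h 0 min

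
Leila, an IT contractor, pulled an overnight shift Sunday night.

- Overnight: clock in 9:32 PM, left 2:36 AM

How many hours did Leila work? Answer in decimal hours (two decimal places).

Overnight: 9:32 PM → midnight = 2 h 28 min; midnight → 2:36 AM = 2 h 36 min; span 5 h 4 min

5.07 hours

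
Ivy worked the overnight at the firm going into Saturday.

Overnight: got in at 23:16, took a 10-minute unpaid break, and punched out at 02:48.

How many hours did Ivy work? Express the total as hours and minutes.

Overnight: 23:16 → midnight = 0 h 44 min; midnight → 02:48 = 2 h 48 min; span 3 h 32 min; less 10 min break → 3 h 22 min

3 h 22 min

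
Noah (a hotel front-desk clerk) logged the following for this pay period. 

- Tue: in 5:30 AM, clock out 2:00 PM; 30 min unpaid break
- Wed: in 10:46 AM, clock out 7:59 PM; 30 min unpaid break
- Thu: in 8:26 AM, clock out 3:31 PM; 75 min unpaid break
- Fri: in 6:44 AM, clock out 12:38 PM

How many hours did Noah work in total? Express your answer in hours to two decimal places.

Tue: 5:30 AM–2:00 PM = 8 h 30 min; less 30 min break → 8 h 0 min
Wed: 10:46 AM–7:59 PM = 9 h 13 min; less 30 min break → 8 h 43 min
Thu: 8:26 AM–3:31 PM = 7 h 5 min; less 75 min break → 5 h 50 min
Fri: 6:44 AM–12:38 PM = 5 h 54 min
Total: 8 h 0 min + 8 h 43 min + 5 h 50 min + 5 h 54 min = 28 h 27 min.

28.45 hours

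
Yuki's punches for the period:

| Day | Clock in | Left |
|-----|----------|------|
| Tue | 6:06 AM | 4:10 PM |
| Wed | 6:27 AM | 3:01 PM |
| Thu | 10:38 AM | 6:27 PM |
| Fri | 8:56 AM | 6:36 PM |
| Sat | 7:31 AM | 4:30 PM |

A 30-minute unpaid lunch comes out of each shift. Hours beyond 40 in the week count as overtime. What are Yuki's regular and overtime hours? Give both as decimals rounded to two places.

Regular 40.00 hours, overtime 2.60 hours

Tue: 6:06 AM–4:10 PM = 10 h 4 min; less 30 min break → 9 h 34 min
Wed: 6:27 AM–3:01 PM = 8 h 34 min; less 30 min break → 8 h 4 min
Thu: 10:38 AM–6:27 PM = 7 h 49 min; less 30 min break → 7 h 19 min
Fri: 8:56 AM–6:36 PM = 9 h 40 min; less 30 min break → 9 h 10 min
Sat: 7:31 AM–4:30 PM = 8 h 59 min; less 30 min break → 8 h 29 min
Total worked: 42 h 36 min = 42.60 h.
Threshold 40 h → overtime 2 h 36 min, regular 40 h 0 min.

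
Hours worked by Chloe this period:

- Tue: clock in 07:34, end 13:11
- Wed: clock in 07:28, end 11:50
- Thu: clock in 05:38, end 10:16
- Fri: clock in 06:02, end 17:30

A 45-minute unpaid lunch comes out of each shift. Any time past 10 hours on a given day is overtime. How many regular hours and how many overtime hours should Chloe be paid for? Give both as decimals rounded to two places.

Tue: 07:34–13:11 = 5 h 37 min; less 45 min break → 4 h 52 min
Wed: 07:28–11:50 = 4 h 22 min; less 45 min break → 3 h 37 min
Thu: 05:38–10:16 = 4 h 38 min; less 45 min break → 3 h 53 min
Fri: 06:02–17:30 = 11 h 28 min; less 45 min break → 10 h 43 min
Tue reg 4 h 52 min / OT 0 h 0 min; Wed reg 3 h 37 min / OT 0 h 0 min; Thu reg 3 h 53 min / OT 0 h 0 min; Fri reg 10 h 0 min / OT 0 h 43 min.
Totals: regular 22 h 22 min, overtime 0 h 43 min.

Regular 22.37 hours, overtime 0.72 hours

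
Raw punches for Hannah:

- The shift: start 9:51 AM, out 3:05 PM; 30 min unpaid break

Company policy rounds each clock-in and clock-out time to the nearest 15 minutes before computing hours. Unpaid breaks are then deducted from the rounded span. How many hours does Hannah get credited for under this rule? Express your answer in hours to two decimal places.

4.75 hours

The shift: in 9:51 AM→9:45 AM, out 3:05 PM→3:00 PM; 5 h 15 min − 30 min = 4 h 45 min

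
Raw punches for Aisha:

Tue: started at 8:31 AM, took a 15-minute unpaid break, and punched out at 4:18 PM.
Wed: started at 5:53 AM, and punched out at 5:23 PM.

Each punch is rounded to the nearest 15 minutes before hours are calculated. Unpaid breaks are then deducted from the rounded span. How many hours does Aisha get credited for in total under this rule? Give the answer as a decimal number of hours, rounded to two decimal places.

19.00 hours

Tue: in 8:31 AM→8:30 AM, out 4:18 PM→4:15 PM; 7 h 45 min − 15 min = 7 h 30 min
Wed: in 5:53 AM→6:00 AM, out 5:23 PM→5:30 PM; 11 h 30 min
Total credited: 19 h 0 min.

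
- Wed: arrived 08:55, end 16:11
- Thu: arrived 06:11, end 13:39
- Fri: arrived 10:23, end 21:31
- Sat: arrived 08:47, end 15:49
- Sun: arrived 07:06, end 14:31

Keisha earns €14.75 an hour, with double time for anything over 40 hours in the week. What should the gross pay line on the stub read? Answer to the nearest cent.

€599.34

Wed: 08:55–16:11 = 7 h 16 min
Thu: 06:11–13:39 = 7 h 28 min
Fri: 10:23–21:31 = 11 h 8 min
Sat: 08:47–15:49 = 7 h 2 min
Sun: 07:06–14:31 = 7 h 25 min
Total worked: 40 h 19 min = 2419 min.
Regular 40 h 0 min = 2400 min at €14.75/h; overtime 0 h 19 min = 19 min at €29.50/h.
Pay = (2400 × €14.75 + 19 × €29.50) ÷ 60 = €599.34.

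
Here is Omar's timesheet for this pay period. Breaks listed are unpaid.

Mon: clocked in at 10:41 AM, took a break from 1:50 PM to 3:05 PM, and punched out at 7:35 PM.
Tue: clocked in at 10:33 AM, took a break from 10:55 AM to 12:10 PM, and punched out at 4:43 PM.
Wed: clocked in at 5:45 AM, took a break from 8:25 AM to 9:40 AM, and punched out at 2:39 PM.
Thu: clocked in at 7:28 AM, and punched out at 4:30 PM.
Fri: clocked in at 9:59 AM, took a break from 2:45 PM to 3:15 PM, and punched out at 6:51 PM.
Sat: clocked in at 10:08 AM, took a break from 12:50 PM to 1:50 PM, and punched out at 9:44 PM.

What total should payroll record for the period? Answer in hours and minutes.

48 h 13 min

Mon: 10:41 AM–7:35 PM = 8 h 54 min; less 75 min break → 7 h 39 min
Tue: 10:33 AM–4:43 PM = 6 h 10 min; less 75 min break → 4 h 55 min
Wed: 5:45 AM–2:39 PM = 8 h 54 min; less 75 min break → 7 h 39 min
Thu: 7:28 AM–4:30 PM = 9 h 2 min
Fri: 9:59 AM–6:51 PM = 8 h 52 min; less 30 min break → 8 h 22 min
Sat: 10:08 AM–9:44 PM = 11 h 36 min; less 60 min break → 10 h 36 min
Total: 7 h 39 min + 4 h 55 min + 7 h 39 min + 9 h 2 min + 8 h 22 min + 10 h 36 min = 48 h 13 min.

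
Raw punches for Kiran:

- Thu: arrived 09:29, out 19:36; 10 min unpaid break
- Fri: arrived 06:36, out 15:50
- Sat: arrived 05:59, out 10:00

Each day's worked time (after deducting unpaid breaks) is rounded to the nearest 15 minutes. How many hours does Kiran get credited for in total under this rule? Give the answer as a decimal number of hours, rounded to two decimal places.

Thu: 09:29–19:36 = 10 h 7 min − 10 min = 9 h 57 min → rounds to 10 h 0 min
Fri: 06:36–15:50 = 9 h 14 min → rounds to 9 h 15 min
Sat: 05:59–10:00 = 4 h 1 min → rounds to 4 h 0 min
Total credited: 23 h 15 min.

23.25 hours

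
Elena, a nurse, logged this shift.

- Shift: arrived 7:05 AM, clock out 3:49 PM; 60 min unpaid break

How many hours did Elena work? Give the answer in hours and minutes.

Shift: 7:05 AM–3:49 PM = 8 h 44 min; less 60 min break → 7 h 44 min

7 h 44 min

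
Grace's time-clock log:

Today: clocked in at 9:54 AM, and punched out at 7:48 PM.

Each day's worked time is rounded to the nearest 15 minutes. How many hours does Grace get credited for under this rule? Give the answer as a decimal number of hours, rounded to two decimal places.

Today: 9:54 AM–7:48 PM = 9 h 54 min → rounds to 10 h 0 min

10.00 hours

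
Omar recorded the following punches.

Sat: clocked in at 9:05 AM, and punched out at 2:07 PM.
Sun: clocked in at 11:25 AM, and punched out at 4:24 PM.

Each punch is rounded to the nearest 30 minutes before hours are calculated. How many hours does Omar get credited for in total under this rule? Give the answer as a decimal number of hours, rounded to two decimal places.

Sat: in 9:05 AM→9:00 AM, out 2:07 PM→2:00 PM; 5 h 0 min
Sun: in 11:25 AM→11:30 AM, out 4:24 PM→4:30 PM; 5 h 0 min
Total credited: 10 h 0 min.

10.00 hours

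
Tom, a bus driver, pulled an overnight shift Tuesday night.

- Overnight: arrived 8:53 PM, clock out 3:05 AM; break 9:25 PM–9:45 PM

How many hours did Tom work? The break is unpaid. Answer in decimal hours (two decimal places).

Overnight: 8:53 PM → midnight = 3 h 7 min; midnight → 3:05 AM = 3 h 5 min; span 6 h 12 min; less 20 min break → 5 h 52 min

5.87 hours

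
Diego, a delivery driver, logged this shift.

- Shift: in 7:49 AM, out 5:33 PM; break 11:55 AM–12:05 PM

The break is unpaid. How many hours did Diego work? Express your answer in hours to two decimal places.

9.57 hours

Shift: 7:49 AM–5:33 PM = 9 h 44 min; less 10 min break → 9 h 34 min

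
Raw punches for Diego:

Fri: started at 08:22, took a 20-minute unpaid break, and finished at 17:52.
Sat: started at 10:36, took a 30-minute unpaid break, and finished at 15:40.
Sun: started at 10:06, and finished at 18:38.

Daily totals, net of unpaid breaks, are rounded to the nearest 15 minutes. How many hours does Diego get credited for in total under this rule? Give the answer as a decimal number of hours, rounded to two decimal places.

Fri: 08:22–17:52 = 9 h 30 min − 20 min = 9 h 10 min → rounds to 9 h 15 min
Sat: 10:36–15:40 = 5 h 4 min − 30 min = 4 h 34 min → rounds to 4 h 30 min
Sun: 10:06–18:38 = 8 h 32 min → rounds to 8 h 30 min
Total credited: 22 h 15 min.

22.25 hours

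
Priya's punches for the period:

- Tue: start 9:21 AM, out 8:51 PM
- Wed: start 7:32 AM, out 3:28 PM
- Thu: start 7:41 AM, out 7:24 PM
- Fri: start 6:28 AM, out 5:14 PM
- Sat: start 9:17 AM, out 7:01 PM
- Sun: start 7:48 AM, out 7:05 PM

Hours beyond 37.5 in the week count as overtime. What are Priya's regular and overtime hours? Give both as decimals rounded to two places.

Tue: 9:21 AM–8:51 PM = 11 h 30 min
Wed: 7:32 AM–3:28 PM = 7 h 56 min
Thu: 7:41 AM–7:24 PM = 11 h 43 min
Fri: 6:28 AM–5:14 PM = 10 h 46 min
Sat: 9:17 AM–7:01 PM = 9 h 44 min
Sun: 7:48 AM–7:05 PM = 11 h 17 min
Total worked: 62 h 56 min = 62.93 h.
Threshold 37.5 h → overtime 25 h 26 min, regular 37 h 30 min.

Regular 37.50 hours, overtime 25.43 hours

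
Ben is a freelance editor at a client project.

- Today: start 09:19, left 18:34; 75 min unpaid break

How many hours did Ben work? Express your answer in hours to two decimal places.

Today: 09:19–18:34 = 9 h 15 min; less 75 min break → 8 h 0 min

8.00 hours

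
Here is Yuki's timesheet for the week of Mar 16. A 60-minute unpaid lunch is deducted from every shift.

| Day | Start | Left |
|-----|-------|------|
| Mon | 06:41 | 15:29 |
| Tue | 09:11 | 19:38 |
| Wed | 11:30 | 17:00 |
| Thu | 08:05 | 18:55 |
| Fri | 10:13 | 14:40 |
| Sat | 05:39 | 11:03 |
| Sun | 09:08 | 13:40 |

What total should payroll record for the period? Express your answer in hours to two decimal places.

Mon: 06:41–15:29 = 8 h 48 min; less 60 min break → 7 h 48 min
Tue: 09:11–19:38 = 10 h 27 min; less 60 min break → 9 h 27 min
Wed: 11:30–17:00 = 5 h 30 min; less 60 min break → 4 h 30 min
Thu: 08:05–18:55 = 10 h 50 min; less 60 min break → 9 h 50 min
Fri: 10:13–14:40 = 4 h 27 min; less 60 min break → 3 h 27 min
Sat: 05:39–11:03 = 5 h 24 min; less 60 min break → 4 h 24 min
Sun: 09:08–13:40 = 4 h 32 min; less 60 min break → 3 h 32 min
Total: 7 h 48 min + 9 h 27 min + 4 h 30 min + 9 h 50 min + 3 h 27 min + 4 h 24 min + 3 h 32 min = 42 h 58 min.

42.97 hours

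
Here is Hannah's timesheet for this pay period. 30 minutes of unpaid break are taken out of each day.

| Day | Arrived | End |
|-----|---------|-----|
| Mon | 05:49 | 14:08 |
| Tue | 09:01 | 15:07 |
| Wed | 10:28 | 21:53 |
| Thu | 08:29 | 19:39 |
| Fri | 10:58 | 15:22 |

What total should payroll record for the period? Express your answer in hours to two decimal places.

38.90 hours

Mon: 05:49–14:08 = 8 h 19 min; less 30 min break → 7 h 49 min
Tue: 09:01–15:07 = 6 h 6 min; less 30 min break → 5 h 36 min
Wed: 10:28–21:53 = 11 h 25 min; less 30 min break → 10 h 55 min
Thu: 08:29–19:39 = 11 h 10 min; less 30 min break → 10 h 40 min
Fri: 10:58–15:22 = 4 h 24 min; less 30 min break → 3 h 54 min
Total: 7 h 49 min + 5 h 36 min + 10 h 55 min + 10 h 40 min + 3 h 54 min = 38 h 54 min.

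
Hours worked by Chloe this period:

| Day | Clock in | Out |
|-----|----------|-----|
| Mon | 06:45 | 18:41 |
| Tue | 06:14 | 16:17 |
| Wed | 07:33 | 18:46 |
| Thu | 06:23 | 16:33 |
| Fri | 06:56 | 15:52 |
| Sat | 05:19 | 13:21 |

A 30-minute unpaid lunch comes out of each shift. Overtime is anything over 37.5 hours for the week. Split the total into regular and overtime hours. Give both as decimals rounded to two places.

Regular 37.50 hours, overtime 19.83 hours

Mon: 06:45–18:41 = 11 h 56 min; less 30 min break → 11 h 26 min
Tue: 06:14–16:17 = 10 h 3 min; less 30 min break → 9 h 33 min
Wed: 07:33–18:46 = 11 h 13 min; less 30 min break → 10 h 43 min
Thu: 06:23–16:33 = 10 h 10 min; less 30 min break → 9 h 40 min
Fri: 06:56–15:52 = 8 h 56 min; less 30 min break → 8 h 26 min
Sat: 05:19–13:21 = 8 h 2 min; less 30 min break → 7 h 32 min
Total worked: 57 h 20 min = 57.33 h.
Threshold 37.5 h → overtime 19 h 50 min, regular 37 h 30 min.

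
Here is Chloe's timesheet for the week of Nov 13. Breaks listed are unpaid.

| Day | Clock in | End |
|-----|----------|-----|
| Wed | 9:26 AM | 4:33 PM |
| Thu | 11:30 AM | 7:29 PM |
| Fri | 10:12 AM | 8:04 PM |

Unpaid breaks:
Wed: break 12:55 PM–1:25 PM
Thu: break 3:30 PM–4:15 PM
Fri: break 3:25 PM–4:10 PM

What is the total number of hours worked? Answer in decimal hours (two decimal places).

Wed: 9:26 AM–4:33 PM = 7 h 7 min; less 30 min break → 6 h 37 min
Thu: 11:30 AM–7:29 PM = 7 h 59 min; less 45 min break → 7 h 14 min
Fri: 10:12 AM–8:04 PM = 9 h 52 min; less 45 min break → 9 h 7 min
Total: 6 h 37 min + 7 h 14 min + 9 h 7 min = 22 h 58 min.

22.97 hours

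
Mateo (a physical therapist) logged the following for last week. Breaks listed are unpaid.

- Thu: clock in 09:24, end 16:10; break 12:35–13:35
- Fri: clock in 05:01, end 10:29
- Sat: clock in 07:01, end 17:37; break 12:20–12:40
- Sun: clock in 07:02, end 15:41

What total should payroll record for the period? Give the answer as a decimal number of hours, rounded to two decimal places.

Thu: 09:24–16:10 = 6 h 46 min; less 60 min break → 5 h 46 min
Fri: 05:01–10:29 = 5 h 28 min
Sat: 07:01–17:37 = 10 h 36 min; less 20 min break → 10 h 16 min
Sun: 07:02–15:41 = 8 h 39 min
Total: 5 h 46 min + 5 h 28 min + 10 h 16 min + 8 h 39 min = 30 h 9 min.

30.15 hours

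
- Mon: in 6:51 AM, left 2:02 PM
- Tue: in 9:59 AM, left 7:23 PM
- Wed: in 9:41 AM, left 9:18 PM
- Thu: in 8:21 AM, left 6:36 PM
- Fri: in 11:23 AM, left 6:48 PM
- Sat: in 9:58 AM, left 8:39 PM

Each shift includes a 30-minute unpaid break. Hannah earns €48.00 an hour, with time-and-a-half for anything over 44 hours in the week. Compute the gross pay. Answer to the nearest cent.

Mon: 6:51 AM–2:02 PM = 7 h 11 min; less 30 min break → 6 h 41 min
Tue: 9:59 AM–7:23 PM = 9 h 24 min; less 30 min break → 8 h 54 min
Wed: 9:41 AM–9:18 PM = 11 h 37 min; less 30 min break → 11 h 7 min
Thu: 8:21 AM–6:36 PM = 10 h 15 min; less 30 min break → 9 h 45 min
Fri: 11:23 AM–6:48 PM = 7 h 25 min; less 30 min break → 6 h 55 min
Sat: 9:58 AM–8:39 PM = 10 h 41 min; less 30 min break → 10 h 11 min
Total worked: 53 h 33 min = 3213 min.
Regular 44 h 0 min = 2640 min at €48.00/h; overtime 9 h 33 min = 573 min at €72.00/h.
Pay = (2640 × €48.00 + 573 × €72.00) ÷ 60 = €2799.60.

€2799.60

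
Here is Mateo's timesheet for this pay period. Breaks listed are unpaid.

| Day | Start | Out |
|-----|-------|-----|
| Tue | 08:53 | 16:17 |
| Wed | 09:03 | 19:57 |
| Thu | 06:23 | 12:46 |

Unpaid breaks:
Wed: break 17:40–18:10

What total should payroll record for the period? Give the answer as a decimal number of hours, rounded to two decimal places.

Tue: 08:53–16:17 = 7 h 24 min
Wed: 09:03–19:57 = 10 h 54 min; less 30 min break → 10 h 24 min
Thu: 06:23–12:46 = 6 h 23 min
Total: 7 h 24 min + 10 h 24 min + 6 h 23 min = 24 h 11 min.

24.18 hours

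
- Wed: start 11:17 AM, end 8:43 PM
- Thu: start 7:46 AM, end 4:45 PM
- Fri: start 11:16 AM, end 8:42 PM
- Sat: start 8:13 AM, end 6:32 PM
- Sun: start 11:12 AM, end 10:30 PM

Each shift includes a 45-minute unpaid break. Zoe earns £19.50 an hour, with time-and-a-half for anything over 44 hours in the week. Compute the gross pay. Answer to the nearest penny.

£908.21

Wed: 11:17 AM–8:43 PM = 9 h 26 min; less 45 min break → 8 h 41 min
Thu: 7:46 AM–4:45 PM = 8 h 59 min; less 45 min break → 8 h 14 min
Fri: 11:16 AM–8:42 PM = 9 h 26 min; less 45 min break → 8 h 41 min
Sat: 8:13 AM–6:32 PM = 10 h 19 min; less 45 min break → 9 h 34 min
Sun: 11:12 AM–10:30 PM = 11 h 18 min; less 45 min break → 10 h 33 min
Total worked: 45 h 43 min = 2743 min.
Regular 44 h 0 min = 2640 min at £19.50/h; overtime 1 h 43 min = 103 min at £29.25/h.
Pay = (2640 × £19.50 + 103 × £29.25) ÷ 60 = £908.21.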